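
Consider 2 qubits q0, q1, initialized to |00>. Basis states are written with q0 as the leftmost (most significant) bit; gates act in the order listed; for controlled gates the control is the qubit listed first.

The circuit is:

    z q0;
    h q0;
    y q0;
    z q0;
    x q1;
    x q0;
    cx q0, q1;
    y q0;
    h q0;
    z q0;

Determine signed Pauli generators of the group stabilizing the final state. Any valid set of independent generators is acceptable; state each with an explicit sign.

The stabilizer group can be generated by -XZ, -ZX, among other valid generating sets.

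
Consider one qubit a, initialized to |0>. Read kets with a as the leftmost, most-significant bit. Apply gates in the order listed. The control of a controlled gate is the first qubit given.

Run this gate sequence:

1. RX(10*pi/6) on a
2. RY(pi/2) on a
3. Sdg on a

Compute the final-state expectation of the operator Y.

The expectation value of Y is -1/2.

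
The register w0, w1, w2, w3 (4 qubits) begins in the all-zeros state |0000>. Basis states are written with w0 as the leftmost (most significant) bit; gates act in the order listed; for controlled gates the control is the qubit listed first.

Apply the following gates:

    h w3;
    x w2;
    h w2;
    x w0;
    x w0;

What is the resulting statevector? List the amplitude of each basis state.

The resulting statevector has amplitude 1/2 on |0000>, 1/2 on |0001>, -1/2 on |0010>, -1/2 on |0011>, and 0 on every other basis state. Key observation: gates 4-5 undo each other exactly, leaving only the rest of the circuit to track.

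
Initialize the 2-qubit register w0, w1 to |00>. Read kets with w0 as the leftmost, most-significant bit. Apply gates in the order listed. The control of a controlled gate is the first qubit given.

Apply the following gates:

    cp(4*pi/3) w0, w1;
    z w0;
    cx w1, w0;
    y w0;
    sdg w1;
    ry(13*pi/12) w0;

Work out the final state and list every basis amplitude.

The resulting statevector has amplitude -I*sqrt(3*sqrt(2) + 6)/4 - I*sqrt(2 - sqrt(2))/4 on |00>, 0 on |01>, -I*sqrt(sqrt(2) + 2)/4 + I*sqrt(6 - 3*sqrt(2))/4 on |10>, 0 on |11>.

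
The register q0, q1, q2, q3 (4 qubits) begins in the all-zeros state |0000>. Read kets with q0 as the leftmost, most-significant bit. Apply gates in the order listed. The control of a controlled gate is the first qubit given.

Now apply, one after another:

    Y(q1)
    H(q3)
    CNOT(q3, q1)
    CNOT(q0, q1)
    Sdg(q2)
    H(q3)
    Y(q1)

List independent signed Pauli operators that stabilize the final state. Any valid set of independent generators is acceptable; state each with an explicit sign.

The stabilizer group can be generated by -IXIZ, +IZIX, +ZIII, +IIZI, among other valid generating sets.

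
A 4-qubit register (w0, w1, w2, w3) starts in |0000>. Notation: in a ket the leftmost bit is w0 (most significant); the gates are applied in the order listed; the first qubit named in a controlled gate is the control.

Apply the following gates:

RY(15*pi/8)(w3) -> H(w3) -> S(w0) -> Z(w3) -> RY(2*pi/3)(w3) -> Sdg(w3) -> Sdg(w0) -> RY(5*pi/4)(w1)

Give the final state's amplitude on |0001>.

The final state's coefficient on |0001> equals -sqrt(6)*I*sqrt(1/2 - sqrt(2)/4)*cos(pi/16)/4 + sqrt(2)*I*sqrt(1/2 - sqrt(2)/4)*sin(pi/16)/4 + sqrt(6)*I*sqrt(1/2 - sqrt(2)/4)*sin(pi/16)/4 + sqrt(2)*I*sqrt(1/2 - sqrt(2)/4)*cos(pi/16)/4.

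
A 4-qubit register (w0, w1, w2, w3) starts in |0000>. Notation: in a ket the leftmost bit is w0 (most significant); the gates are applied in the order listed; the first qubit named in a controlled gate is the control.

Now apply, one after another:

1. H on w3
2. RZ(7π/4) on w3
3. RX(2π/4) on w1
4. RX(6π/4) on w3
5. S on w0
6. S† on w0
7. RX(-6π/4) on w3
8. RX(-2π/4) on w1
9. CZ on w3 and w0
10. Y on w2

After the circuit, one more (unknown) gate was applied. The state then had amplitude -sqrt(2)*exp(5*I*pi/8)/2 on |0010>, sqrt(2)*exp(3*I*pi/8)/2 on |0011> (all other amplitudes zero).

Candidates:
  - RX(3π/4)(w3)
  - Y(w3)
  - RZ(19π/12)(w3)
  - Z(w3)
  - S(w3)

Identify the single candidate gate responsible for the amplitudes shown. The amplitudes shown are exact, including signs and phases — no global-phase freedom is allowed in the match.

The unique candidate consistent with the amplitudes is Z(w3). Key observation: steps 3-8 multiply out to the identity, so the circuit reduces to the remaining gates.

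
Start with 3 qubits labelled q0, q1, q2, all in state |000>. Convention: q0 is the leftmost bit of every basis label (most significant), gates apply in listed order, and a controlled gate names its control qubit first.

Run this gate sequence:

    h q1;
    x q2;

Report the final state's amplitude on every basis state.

The final amplitudes are sqrt(2)/2 on |001>, sqrt(2)/2 on |011>, and 0 on every other basis state.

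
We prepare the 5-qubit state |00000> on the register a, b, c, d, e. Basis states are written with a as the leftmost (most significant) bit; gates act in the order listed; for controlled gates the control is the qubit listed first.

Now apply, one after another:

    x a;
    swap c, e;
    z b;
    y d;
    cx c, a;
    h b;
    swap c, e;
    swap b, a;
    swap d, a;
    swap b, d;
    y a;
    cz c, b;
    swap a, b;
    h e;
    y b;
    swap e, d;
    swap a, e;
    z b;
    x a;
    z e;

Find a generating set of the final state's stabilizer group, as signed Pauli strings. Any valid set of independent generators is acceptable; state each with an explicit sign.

The final state is stabilized by the group generated by +IIIXI, -IIIIX, +ZIIII, -IZIII, +IIZII; other independent generating sets are equally valid.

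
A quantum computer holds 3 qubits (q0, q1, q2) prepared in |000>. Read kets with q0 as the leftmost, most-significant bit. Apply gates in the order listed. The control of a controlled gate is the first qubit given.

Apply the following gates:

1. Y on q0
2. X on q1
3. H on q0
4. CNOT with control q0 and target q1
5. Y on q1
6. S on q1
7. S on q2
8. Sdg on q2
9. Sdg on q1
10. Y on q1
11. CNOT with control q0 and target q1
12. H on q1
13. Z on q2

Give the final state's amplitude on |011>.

The final state's coefficient on |011> equals 0. Key observation: steps 4-11 multiply out to the identity, so the circuit reduces to the remaining gates.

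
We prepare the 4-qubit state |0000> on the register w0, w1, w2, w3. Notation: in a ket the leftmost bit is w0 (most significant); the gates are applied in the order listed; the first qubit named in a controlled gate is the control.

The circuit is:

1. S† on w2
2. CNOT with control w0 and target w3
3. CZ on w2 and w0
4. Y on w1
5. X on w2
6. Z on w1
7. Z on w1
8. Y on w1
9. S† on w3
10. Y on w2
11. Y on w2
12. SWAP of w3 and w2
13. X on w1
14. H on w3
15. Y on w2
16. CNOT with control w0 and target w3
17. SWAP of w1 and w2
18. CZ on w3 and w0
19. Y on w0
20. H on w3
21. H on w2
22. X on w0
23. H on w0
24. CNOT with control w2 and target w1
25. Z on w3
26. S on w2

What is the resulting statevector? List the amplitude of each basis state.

The resulting statevector has amplitude -I/2 on |0011>, 1/2 on |0101>, -I/2 on |1011>, 1/2 on |1101>, and 0 on every other basis state.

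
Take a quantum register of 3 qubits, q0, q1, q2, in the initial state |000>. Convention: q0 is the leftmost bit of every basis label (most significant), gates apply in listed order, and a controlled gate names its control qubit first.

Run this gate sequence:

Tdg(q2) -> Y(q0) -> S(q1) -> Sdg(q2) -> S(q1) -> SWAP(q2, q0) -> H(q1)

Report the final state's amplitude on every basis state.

The final amplitudes are sqrt(2)*I/2 on |001>, sqrt(2)*I/2 on |011>, and 0 on every other basis state.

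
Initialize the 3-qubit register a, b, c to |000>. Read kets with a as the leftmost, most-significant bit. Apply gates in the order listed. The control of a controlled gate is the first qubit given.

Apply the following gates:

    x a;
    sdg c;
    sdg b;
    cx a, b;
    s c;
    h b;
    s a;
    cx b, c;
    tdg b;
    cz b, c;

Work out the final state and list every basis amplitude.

The final amplitudes are sqrt(2)*I/2 on |100>, sqrt(2)*exp(I*pi/4)/2 on |111>, and 0 on every other basis state.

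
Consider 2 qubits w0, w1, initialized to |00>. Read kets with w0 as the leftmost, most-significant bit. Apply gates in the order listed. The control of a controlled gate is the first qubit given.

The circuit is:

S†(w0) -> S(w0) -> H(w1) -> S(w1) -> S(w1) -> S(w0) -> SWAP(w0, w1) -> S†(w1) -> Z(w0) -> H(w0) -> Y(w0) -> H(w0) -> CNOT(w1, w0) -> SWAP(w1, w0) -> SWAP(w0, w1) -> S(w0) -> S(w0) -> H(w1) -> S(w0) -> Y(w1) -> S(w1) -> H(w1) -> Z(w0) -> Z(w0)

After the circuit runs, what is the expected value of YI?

In the final state, YI has expectation 1.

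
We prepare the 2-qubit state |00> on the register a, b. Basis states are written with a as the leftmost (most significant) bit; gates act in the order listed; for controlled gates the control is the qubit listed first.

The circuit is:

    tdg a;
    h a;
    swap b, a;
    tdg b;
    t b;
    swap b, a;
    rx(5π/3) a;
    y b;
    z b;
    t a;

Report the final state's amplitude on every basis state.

The final amplitudes are 0 on |00>, -sqrt(2)/4 + sqrt(6)*I/4 on |01>, 0 on |10>, (-sqrt(2) + sqrt(6)*I)*exp(I*pi/4)/4 on |11>. Key observation: gates 3-6 undo each other exactly, leaving only the rest of the circuit to track.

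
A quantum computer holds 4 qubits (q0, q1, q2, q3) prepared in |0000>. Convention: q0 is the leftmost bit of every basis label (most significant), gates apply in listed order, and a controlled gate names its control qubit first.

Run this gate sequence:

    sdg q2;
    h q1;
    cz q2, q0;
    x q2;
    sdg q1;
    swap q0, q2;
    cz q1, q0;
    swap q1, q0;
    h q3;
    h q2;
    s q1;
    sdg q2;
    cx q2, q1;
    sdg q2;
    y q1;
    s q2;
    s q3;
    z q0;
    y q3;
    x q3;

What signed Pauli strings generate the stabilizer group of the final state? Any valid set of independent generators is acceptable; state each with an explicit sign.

The stabilizer group can be generated by -YIII, +IXYI, -IIIY, +IZZI, among other valid generating sets.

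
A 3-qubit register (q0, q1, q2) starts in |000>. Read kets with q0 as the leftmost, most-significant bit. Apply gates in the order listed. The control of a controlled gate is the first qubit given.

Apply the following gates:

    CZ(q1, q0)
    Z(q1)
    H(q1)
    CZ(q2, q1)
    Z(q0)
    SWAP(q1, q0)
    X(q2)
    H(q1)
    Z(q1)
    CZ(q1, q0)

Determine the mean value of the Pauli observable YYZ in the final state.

The observable YYZ averages to 1.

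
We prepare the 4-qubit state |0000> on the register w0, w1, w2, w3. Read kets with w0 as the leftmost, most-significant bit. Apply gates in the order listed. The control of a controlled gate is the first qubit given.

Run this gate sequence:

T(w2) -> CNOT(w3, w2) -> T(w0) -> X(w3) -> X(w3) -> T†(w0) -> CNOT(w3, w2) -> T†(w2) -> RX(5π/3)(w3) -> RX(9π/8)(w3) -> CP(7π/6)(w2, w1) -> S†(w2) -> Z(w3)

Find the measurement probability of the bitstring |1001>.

The probability of measuring |1001> is 0. Key observation: gates 1-8 undo each other exactly, leaving only the rest of the circuit to track.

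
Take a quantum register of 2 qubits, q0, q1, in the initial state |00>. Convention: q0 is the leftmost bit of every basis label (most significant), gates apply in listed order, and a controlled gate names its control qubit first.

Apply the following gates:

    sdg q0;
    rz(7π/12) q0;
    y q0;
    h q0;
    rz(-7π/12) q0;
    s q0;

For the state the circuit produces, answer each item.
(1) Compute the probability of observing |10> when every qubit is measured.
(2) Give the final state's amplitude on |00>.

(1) A full measurement returns |10> with probability 1/2.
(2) |00> carries amplitude sqrt(2)*I/2 in the final state.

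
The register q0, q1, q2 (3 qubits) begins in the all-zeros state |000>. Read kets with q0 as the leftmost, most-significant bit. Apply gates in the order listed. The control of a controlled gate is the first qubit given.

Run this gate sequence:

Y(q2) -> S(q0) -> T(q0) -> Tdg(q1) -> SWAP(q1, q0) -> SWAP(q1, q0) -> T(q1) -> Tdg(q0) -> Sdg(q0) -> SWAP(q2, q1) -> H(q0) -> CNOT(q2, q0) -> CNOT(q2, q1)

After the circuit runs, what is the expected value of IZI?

The observable IZI averages to -1.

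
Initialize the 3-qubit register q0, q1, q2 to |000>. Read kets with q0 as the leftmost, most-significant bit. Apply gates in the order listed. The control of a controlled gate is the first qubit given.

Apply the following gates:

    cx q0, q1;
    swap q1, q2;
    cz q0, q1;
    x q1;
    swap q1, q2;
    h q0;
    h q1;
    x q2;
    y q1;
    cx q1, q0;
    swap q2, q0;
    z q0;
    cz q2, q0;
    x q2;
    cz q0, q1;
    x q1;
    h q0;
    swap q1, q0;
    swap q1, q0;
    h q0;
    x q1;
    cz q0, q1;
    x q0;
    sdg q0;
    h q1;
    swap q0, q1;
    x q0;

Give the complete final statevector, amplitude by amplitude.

After the circuit, the state carries amplitude -sqrt(2)/2 on |010>, -sqrt(2)/2 on |011>, and 0 on every other basis state. Key observation: gates 15-22 undo each other exactly, leaving only the rest of the circuit to track.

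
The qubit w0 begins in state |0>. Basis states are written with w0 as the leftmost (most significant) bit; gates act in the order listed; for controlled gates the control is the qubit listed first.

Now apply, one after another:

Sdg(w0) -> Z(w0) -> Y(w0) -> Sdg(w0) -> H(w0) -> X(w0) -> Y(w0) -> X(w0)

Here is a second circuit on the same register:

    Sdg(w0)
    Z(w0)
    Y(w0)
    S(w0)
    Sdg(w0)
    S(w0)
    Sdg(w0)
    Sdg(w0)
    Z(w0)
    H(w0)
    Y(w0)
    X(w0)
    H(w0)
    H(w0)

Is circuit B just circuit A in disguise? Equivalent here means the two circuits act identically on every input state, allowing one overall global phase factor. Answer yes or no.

Yes, they are equivalent — the unitaries differ by at most a global phase.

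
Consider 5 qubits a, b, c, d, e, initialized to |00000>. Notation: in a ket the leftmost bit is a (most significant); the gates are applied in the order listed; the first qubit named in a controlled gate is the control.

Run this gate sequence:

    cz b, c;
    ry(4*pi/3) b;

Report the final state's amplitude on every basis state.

The final amplitudes are -1/2 on |00000>, sqrt(3)/2 on |01000>, and 0 on every other basis state.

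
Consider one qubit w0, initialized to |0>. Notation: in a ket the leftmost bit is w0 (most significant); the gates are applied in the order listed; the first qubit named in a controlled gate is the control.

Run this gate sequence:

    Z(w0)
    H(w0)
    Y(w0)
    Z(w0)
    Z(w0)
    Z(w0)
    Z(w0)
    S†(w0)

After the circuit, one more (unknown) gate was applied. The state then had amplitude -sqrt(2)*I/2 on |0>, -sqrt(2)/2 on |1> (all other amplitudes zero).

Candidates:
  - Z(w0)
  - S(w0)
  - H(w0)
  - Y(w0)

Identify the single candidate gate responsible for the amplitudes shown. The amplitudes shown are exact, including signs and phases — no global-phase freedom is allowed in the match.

The unique candidate consistent with the amplitudes is Z(w0). Key observation: steps 4-7 multiply out to the identity, so the circuit reduces to the remaining gates.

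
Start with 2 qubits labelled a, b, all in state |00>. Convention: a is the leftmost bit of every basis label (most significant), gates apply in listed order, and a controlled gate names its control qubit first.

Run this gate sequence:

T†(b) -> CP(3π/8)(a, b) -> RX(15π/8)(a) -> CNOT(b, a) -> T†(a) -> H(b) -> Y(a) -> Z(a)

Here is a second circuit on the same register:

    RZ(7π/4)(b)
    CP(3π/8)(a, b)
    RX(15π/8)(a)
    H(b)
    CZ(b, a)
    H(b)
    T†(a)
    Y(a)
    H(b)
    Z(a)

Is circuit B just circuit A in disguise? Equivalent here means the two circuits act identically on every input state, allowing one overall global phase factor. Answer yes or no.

No — the two circuits implement different unitaries, even allowing a global phase.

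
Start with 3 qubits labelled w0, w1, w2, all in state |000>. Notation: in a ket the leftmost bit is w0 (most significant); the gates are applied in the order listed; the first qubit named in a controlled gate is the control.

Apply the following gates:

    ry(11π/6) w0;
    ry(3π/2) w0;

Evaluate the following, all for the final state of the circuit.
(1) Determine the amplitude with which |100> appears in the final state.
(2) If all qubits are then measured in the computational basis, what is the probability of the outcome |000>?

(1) The final state's coefficient on |100> equals -sqrt(3)/2.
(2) Outcome |000> occurs with probability 1/4.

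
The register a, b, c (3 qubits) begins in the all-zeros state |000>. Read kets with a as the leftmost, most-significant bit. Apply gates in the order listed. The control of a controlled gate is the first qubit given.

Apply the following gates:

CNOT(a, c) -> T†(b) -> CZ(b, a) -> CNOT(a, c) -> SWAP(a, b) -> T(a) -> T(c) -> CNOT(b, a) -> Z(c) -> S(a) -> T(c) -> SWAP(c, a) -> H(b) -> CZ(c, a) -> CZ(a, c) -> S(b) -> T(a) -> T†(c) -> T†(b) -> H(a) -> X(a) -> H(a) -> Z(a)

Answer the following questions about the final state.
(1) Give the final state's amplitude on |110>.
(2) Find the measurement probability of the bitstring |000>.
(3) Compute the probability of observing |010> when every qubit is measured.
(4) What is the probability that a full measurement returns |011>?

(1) The amplitude on |110> is 0. Key observation: the block from step 20 through step 23 cancels to the identity and can be dropped.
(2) The probability of measuring |000> is 1/2.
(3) The probability of measuring |010> is 1/2.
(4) Outcome |011> occurs with probability 0.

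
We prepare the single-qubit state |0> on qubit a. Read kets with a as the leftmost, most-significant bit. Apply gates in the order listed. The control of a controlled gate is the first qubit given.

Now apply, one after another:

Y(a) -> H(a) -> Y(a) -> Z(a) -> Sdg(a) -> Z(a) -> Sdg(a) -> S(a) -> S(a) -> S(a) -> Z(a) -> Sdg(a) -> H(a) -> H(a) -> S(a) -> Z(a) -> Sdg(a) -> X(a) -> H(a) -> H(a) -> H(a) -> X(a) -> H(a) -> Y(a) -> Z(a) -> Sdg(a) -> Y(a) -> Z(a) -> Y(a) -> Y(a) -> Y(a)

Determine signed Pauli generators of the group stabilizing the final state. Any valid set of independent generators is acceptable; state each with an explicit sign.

One valid set of independent stabilizer generators is -Y (any independent generating set of the same group is equally correct). Key observation: the block from step 11 through step 16 cancels to the identity and can be dropped.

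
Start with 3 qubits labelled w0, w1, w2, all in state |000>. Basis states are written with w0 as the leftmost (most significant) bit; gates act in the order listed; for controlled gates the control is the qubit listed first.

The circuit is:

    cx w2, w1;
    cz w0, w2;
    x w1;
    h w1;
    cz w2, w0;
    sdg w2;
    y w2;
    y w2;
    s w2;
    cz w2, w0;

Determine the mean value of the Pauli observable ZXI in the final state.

In the final state, ZXI has expectation -1.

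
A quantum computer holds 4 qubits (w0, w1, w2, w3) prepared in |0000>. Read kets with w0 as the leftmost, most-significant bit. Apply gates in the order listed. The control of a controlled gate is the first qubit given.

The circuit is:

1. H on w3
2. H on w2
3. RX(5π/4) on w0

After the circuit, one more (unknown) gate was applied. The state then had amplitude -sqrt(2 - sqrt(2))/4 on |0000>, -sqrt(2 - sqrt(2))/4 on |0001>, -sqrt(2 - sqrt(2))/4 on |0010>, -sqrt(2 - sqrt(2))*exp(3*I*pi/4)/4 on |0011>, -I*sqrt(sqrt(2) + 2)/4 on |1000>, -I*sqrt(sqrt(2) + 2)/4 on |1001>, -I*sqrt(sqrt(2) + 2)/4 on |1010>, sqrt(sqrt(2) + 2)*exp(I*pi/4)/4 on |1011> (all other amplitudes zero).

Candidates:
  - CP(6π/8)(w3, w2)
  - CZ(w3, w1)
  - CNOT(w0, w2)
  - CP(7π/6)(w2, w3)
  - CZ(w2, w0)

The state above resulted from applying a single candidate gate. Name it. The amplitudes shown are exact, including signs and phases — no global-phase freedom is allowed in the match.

The unique candidate consistent with the amplitudes is CP(6π/8)(w3, w2).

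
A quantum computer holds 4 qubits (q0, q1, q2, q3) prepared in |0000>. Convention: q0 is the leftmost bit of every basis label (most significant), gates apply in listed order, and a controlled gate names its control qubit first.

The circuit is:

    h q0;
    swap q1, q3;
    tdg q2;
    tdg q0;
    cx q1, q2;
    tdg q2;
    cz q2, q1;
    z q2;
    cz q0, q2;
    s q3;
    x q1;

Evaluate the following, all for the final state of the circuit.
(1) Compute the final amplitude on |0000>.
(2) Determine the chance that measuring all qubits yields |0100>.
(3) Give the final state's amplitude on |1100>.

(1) The amplitude on |0000> is 0.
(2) The probability of measuring |0100> is 1/2.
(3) The amplitude on |1100> is -sqrt(2)*exp(3*I*pi/4)/2.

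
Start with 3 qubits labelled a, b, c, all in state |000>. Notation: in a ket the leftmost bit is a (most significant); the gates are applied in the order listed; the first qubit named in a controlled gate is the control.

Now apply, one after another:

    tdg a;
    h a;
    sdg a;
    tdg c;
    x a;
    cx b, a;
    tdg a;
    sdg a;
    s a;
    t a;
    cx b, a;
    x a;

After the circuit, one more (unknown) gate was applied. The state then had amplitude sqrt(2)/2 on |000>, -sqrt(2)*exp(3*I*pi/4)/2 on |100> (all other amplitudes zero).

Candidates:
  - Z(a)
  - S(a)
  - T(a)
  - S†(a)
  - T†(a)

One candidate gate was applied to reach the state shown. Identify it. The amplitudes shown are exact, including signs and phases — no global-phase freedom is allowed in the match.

The applied gate was T(a).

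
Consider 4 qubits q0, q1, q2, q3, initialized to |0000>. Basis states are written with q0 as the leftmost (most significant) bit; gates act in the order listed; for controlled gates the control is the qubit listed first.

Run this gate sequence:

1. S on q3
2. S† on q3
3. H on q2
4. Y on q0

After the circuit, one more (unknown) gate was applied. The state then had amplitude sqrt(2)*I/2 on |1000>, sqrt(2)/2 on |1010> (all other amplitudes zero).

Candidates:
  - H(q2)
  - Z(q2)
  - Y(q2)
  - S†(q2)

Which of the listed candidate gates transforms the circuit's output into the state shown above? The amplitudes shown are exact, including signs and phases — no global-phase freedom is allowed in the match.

It was S†(q2) that produced the state shown.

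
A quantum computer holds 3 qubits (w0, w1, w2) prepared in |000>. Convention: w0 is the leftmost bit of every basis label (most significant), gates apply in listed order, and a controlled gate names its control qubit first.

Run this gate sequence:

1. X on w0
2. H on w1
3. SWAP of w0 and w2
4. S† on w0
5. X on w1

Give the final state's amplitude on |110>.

|110> carries amplitude 0 in the final state.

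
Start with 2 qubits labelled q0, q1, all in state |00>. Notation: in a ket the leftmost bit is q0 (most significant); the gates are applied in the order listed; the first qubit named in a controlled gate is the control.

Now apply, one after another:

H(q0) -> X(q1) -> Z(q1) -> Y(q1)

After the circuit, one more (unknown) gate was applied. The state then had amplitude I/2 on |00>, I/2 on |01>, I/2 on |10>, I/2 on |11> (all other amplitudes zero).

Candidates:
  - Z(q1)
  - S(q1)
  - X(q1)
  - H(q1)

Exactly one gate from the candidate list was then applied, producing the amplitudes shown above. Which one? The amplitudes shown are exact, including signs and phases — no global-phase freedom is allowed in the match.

The applied gate was H(q1).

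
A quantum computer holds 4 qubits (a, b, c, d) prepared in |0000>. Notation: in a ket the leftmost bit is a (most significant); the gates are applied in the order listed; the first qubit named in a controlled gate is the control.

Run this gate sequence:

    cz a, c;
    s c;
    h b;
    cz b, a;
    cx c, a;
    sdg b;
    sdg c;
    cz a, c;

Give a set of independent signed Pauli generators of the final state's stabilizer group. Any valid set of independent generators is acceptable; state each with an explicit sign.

The stabilizer group can be generated by -IYII, +ZIII, +IIZI, +IIIZ, among other valid generating sets.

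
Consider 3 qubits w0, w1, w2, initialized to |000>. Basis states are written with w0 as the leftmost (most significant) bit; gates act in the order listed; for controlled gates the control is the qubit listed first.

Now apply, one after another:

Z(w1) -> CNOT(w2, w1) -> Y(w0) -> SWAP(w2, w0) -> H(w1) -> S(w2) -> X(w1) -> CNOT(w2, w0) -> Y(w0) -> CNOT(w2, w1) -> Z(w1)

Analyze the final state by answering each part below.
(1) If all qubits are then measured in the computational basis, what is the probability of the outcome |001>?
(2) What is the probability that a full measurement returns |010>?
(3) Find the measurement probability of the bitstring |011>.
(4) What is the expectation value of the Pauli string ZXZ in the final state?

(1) Outcome |001> occurs with probability 1/2.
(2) The probability of measuring |010> is 0.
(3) The probability of measuring |011> is 1/2.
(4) In the final state, ZXZ has expectation 1.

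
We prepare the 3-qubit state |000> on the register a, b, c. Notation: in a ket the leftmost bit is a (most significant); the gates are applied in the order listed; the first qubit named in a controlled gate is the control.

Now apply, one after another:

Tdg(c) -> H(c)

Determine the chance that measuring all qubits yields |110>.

The probability of measuring |110> is 0.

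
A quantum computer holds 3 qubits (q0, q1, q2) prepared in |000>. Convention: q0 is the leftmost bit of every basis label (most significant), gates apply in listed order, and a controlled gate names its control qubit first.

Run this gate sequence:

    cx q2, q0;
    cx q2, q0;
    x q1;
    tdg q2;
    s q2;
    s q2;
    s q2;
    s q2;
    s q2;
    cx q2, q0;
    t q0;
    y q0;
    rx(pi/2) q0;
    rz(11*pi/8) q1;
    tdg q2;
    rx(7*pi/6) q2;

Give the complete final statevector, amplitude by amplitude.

The final amplitudes are 0 on |000>, 0 on |001>, -sqrt(3)*exp(11*I*pi/16)/4 + exp(11*I*pi/16)/4 on |010>, (1 + sqrt(3))*exp(3*I*pi/16)/4 on |011>, 0 on |100>, 0 on |101>, (-1 + sqrt(3))*exp(3*I*pi/16)/4 on |110>, exp(11*I*pi/16)/4 + sqrt(3)*exp(11*I*pi/16)/4 on |111>. Key observation: the block from step 5 through step 8 cancels to the identity and can be dropped.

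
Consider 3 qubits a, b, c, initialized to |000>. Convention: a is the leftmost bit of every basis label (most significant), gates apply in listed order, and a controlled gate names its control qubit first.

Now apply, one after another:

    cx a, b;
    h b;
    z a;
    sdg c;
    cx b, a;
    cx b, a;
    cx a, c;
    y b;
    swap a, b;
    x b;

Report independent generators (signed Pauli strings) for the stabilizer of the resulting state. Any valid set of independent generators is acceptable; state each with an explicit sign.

The stabilizer group can be generated by -XII, -IZI, +IIZ, among other valid generating sets. Key observation: the block from step 5 through step 6 cancels to the identity and can be dropped.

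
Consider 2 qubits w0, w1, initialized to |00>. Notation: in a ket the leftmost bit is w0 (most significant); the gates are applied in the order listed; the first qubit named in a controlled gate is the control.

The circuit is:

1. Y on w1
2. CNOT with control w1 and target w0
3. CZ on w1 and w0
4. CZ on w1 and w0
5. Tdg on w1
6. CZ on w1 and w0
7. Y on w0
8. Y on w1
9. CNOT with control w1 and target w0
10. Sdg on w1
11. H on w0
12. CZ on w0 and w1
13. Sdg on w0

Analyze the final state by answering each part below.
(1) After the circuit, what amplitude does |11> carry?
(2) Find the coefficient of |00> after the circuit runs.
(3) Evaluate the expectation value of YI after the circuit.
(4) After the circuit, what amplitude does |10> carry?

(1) The amplitude on |11> is 0. Key observation: steps 3-4 multiply out to the identity, so the circuit reduces to the remaining gates.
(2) The final state's coefficient on |00> equals sqrt(2)*exp(I*pi/4)/2.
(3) In the final state, YI has expectation -1.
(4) |10> carries amplitude -sqrt(2)*exp(3*I*pi/4)/2 in the final state.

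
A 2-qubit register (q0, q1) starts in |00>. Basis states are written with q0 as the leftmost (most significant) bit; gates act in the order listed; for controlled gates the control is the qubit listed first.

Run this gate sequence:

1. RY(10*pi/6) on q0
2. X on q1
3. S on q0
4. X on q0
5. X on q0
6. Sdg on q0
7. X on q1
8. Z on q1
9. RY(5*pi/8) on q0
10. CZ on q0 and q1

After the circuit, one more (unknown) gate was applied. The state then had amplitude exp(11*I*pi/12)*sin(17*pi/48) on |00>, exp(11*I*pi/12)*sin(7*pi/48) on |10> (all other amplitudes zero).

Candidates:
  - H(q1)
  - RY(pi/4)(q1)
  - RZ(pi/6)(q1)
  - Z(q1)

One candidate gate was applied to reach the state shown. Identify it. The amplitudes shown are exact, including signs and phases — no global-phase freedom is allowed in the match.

It was RZ(pi/6)(q1) that produced the state shown. Key observation: gates 2-7 undo each other exactly, leaving only the rest of the circuit to track.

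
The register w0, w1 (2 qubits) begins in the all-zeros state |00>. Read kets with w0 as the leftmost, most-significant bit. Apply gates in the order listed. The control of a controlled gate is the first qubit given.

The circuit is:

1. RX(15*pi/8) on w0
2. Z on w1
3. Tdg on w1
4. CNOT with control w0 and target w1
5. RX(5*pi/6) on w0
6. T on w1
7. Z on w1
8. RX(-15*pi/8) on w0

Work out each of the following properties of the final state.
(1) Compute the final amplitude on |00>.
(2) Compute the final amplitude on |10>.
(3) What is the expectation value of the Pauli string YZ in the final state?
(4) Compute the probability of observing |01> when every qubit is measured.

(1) |00> carries amplitude -sqrt(sqrt(2) + 2)/8 - sqrt(2)/8 + sqrt(3)*sqrt(2 - sqrt(2))/8 + sqrt(6)/8 in the final state.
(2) The amplitude on |10> is I*(-sqrt(3)*sqrt(sqrt(2) + 2) - sqrt(6) - sqrt(2) - sqrt(2 - sqrt(2)))/8.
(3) The observable YZ averages to -sqrt(sqrt(2) + 2)/4 + sqrt(6 - 3*sqrt(2))/4.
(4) Outcome |01> occurs with probability (2 - sqrt(sqrt(2) + 2))*(sqrt(3)*(-2 + sqrt(sqrt(2) + 2)) + 2*sqrt(2 - sqrt(2)) + sqrt(3)*(sqrt(sqrt(2) + 2) + 2) + 8)/64.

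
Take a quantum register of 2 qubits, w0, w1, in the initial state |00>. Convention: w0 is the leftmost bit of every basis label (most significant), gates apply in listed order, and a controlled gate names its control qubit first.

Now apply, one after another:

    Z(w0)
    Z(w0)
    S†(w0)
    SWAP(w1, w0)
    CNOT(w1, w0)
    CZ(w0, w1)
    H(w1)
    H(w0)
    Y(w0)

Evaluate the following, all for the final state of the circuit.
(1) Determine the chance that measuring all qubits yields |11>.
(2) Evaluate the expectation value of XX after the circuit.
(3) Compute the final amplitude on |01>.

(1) The probability of measuring |11> is 1/4.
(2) The observable XX averages to -1.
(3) The final state's coefficient on |01> equals -I/2.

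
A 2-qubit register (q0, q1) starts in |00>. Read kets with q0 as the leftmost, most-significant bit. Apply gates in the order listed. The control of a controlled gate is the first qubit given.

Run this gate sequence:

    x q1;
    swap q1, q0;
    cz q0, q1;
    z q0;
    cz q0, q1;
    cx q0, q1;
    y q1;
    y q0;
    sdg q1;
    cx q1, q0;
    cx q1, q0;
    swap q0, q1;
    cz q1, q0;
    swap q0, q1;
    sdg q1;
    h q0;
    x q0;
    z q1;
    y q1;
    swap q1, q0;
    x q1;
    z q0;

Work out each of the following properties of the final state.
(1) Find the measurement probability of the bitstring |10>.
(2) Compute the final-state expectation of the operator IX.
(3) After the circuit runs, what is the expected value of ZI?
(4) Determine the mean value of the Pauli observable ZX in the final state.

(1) Outcome |10> occurs with probability 1/2.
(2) In the final state, IX has expectation 1.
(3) The expectation value of ZI is -1.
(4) The expectation value of ZX is -1.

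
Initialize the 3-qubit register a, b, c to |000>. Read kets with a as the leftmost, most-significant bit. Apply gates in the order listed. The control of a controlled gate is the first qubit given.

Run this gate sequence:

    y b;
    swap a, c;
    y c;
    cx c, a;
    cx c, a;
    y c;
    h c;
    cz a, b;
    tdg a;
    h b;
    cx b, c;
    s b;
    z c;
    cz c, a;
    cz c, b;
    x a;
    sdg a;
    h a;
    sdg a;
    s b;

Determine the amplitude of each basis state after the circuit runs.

The resulting statevector has amplitude sqrt(2)/4 on |000>, -sqrt(2)/4 on |001>, sqrt(2)/4 on |010>, sqrt(2)/4 on |011>, sqrt(2)*I/4 on |100>, -sqrt(2)*I/4 on |101>, sqrt(2)*I/4 on |110>, sqrt(2)*I/4 on |111>.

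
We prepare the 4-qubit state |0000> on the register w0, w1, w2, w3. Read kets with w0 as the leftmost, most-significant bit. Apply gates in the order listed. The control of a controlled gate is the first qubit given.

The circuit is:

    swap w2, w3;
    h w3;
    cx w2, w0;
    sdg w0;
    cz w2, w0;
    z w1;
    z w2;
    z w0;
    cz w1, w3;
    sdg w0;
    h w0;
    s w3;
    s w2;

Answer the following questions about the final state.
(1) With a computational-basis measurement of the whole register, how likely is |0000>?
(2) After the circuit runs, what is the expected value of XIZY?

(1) The probability of measuring |0000> is 1/4.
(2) The expectation value of XIZY is 1.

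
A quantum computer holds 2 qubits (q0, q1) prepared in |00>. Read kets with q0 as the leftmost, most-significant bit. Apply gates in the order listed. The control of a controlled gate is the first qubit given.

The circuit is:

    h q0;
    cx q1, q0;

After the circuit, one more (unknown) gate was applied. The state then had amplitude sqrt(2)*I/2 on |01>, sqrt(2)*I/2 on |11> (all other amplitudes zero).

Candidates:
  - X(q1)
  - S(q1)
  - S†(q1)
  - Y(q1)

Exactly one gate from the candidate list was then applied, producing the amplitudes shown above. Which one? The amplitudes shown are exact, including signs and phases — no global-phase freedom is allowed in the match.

It was Y(q1) that produced the state shown.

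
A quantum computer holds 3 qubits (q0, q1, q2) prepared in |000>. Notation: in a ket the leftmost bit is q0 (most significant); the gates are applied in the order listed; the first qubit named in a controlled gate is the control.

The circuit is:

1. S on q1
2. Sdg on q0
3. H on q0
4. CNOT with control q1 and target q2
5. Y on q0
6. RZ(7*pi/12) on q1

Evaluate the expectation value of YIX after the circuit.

In the final state, YIX has expectation 0.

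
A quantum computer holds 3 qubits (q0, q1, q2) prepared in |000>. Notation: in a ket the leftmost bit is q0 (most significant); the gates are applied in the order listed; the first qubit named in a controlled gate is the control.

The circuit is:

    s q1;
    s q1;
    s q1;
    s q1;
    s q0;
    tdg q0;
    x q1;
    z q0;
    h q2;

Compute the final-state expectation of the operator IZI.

The observable IZI averages to -1. Key observation: gates 1-4 undo each other exactly, leaving only the rest of the circuit to track.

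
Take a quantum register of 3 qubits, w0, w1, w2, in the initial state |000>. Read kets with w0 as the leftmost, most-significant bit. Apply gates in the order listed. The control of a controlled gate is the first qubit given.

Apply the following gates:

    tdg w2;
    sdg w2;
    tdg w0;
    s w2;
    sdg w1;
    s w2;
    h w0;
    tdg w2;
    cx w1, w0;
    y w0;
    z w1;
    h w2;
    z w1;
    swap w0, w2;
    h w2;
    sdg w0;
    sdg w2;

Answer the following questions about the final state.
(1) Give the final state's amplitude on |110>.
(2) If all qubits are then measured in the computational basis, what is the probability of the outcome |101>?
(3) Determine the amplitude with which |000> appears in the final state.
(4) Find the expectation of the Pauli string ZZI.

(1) The final state's coefficient on |110> equals 0.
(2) The probability of measuring |101> is 1/2.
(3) The final state's coefficient on |000> equals 0.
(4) The observable ZZI averages to 0.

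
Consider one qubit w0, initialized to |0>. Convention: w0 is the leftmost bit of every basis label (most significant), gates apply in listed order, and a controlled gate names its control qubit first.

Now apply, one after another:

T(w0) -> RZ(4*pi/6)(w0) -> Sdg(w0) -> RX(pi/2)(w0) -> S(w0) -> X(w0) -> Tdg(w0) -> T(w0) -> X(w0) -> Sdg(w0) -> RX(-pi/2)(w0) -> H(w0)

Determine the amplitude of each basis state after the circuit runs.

After the circuit, the state carries amplitude -sqrt(2)*exp(2*I*pi/3)/2 on |0>, -sqrt(2)*exp(2*I*pi/3)/2 on |1>.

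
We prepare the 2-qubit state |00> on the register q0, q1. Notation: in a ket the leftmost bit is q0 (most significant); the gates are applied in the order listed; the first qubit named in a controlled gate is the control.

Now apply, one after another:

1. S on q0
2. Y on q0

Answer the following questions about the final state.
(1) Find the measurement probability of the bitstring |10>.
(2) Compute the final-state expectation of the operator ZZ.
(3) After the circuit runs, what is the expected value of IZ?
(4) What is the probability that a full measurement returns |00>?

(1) The probability of measuring |10> is 1.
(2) The expectation value of ZZ is -1.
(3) In the final state, IZ has expectation 1.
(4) Outcome |00> occurs with probability 0.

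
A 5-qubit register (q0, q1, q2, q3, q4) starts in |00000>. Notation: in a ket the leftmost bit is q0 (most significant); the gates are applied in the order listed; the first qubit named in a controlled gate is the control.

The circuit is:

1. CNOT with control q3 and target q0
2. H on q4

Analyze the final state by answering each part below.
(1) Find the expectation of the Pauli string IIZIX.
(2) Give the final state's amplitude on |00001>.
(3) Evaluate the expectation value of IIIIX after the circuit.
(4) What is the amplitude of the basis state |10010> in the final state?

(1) In the final state, IIZIX has expectation 1.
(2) The amplitude on |00001> is sqrt(2)/2.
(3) In the final state, IIIIX has expectation 1.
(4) |10010> carries amplitude 0 in the final state.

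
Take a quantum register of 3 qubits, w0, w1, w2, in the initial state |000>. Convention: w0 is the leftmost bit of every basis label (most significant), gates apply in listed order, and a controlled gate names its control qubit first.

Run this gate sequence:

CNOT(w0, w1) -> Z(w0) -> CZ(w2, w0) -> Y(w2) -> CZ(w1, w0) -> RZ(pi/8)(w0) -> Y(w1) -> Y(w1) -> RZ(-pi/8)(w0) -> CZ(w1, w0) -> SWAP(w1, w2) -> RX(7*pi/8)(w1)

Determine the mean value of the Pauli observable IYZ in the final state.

In the final state, IYZ has expectation sqrt(2 - sqrt(2))/2. Key observation: steps 5-10 multiply out to the identity, so the circuit reduces to the remaining gates.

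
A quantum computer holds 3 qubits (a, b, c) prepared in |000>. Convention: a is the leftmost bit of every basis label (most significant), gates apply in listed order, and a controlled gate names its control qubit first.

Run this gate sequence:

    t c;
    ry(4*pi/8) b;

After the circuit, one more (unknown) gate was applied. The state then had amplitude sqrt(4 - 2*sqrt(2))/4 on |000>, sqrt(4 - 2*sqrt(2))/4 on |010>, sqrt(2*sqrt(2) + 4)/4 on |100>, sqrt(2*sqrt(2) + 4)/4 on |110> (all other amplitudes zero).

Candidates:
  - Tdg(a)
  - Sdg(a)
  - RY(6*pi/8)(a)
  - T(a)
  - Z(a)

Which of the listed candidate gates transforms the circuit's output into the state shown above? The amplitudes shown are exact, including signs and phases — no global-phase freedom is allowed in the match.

The applied gate was RY(6*pi/8)(a).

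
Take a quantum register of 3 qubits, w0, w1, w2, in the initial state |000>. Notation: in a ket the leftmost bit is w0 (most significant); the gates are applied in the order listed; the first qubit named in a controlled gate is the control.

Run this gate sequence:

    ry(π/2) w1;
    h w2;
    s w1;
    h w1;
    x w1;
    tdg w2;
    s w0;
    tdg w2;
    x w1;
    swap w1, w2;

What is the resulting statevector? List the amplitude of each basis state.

The final amplitudes are sqrt(2)*(1 + I)/4 on |000>, sqrt(2)*(1 - I)/4 on |001>, sqrt(2)*(1 - I)/4 on |010>, sqrt(2)*(-1 - I)/4 on |011>, 0 on |100>, 0 on |101>, 0 on |110>, 0 on |111>.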